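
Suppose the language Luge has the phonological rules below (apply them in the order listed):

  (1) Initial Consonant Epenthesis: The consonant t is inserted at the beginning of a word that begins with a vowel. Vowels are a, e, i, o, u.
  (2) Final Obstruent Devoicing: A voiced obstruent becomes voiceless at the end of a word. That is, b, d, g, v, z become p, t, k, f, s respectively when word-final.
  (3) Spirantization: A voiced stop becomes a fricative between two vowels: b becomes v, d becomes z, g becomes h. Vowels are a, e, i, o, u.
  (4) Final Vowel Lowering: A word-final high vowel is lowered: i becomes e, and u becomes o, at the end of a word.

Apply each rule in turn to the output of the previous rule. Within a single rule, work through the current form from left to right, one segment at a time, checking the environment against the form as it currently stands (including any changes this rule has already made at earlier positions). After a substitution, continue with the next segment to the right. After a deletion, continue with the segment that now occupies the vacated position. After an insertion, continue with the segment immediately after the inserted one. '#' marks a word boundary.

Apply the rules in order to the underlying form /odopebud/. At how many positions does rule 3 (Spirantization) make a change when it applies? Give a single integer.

(1) Initial Consonant Epenthesis: [odopebud] → [todopebud]
(2) Final Obstruent Devoicing: [todopebud] → [todopebut]
(3) Spirantization: [todopebut] → [tozopevut]
(4) Final Vowel Lowering: no change — [tozopevut]
Rule 3 changed 2 position(s).

2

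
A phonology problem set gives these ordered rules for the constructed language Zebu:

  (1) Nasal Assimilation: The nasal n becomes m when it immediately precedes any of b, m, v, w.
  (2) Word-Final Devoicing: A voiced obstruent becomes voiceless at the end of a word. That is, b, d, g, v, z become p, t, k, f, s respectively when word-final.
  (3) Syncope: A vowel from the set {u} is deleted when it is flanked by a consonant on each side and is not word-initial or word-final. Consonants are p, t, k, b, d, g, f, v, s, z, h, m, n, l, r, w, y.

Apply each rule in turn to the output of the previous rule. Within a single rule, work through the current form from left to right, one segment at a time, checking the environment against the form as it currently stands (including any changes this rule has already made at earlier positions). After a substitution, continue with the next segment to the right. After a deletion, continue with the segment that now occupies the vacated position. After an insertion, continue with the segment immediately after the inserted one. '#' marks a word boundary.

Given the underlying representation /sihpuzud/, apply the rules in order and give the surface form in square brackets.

[sihpzt]

(1) Nasal Assimilation: no change — [sihpuzud]
(2) Word-Final Devoicing: [sihpuzud] → [sihpuzut]
(3) Syncope: [sihpuzut] → [sihpzt]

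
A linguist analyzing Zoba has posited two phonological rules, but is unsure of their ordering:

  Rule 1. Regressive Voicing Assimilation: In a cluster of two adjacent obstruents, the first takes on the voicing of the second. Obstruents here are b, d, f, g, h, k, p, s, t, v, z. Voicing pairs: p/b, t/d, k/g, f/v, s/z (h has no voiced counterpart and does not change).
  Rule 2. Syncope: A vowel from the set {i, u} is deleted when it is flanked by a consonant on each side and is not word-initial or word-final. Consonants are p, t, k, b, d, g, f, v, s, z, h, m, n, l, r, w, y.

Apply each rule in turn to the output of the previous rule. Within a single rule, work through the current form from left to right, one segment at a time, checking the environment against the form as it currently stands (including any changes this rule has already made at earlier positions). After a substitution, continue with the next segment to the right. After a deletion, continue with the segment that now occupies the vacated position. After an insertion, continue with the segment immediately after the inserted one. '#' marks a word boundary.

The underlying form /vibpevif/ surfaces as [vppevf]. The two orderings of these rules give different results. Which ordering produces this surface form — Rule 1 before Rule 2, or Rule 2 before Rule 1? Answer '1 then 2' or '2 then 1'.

Order 1 then 2:
  1 Regressive Voicing Assimilation: [vibpevif] → [vippevif]
  2 Syncope: [vippevif] → [vppevf]
  result: [vppevf]
Order 2 then 1:
  2 Syncope: [vibpevif] → [vbpevf]
  1 Regressive Voicing Assimilation: [vbpevf] → [vppeff]
  result: [vppeff]

1 then 2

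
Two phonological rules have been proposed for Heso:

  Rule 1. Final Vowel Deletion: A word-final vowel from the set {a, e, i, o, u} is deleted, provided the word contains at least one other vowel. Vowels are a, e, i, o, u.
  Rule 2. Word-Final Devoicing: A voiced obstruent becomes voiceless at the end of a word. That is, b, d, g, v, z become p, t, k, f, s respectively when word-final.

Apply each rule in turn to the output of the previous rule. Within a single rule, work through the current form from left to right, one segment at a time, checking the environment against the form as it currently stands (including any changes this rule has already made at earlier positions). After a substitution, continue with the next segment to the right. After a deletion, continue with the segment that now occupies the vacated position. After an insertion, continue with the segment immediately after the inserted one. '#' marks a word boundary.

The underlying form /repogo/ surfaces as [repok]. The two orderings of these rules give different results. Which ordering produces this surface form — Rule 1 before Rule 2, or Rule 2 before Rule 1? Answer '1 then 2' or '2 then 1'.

Order 1 then 2:
  1 Final Vowel Deletion: [repogo] → [repog]
  2 Word-Final Devoicing: [repog] → [repok]
  result: [repok]
Order 2 then 1:
  2 Word-Final Devoicing: no change — [repogo]
  1 Final Vowel Deletion: [repogo] → [repog]
  result: [repog]

1 then 2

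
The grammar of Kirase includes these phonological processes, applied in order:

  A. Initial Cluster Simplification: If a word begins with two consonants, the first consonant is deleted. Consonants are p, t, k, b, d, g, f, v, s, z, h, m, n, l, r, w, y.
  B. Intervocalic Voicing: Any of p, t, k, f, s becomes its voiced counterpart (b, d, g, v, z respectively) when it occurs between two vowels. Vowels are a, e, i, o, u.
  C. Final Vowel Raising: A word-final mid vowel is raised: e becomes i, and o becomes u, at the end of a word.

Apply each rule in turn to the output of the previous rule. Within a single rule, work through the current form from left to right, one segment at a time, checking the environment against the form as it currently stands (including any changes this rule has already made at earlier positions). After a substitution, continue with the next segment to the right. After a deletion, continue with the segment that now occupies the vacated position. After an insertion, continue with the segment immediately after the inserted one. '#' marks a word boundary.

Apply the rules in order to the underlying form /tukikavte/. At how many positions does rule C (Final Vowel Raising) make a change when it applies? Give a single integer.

1

A Initial Cluster Simplification: no change — [tukikavte]
B Intervocalic Voicing: [tukikavte] → [tugigavte]
C Final Vowel Raising: [tugigavte] → [tugigavti]
Rule C changed 1 position(s).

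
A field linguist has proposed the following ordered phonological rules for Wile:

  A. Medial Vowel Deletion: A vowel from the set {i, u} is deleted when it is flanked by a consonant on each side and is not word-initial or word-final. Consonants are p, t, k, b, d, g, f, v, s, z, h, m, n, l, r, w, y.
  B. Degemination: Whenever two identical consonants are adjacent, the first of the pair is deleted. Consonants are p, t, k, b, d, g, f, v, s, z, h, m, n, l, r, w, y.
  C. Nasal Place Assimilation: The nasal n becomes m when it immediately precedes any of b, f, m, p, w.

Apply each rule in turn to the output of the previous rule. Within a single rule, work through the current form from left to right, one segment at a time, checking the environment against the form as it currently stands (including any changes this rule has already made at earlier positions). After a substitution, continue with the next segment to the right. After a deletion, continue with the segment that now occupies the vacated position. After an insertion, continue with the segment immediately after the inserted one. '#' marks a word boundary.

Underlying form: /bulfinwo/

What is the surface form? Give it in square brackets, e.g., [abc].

A Medial Vowel Deletion: [bulfinwo] → [blfnwo]
B Degemination: no change — [blfnwo]
C Nasal Place Assimilation: [blfnwo] → [blfmwo]

[blfmwo]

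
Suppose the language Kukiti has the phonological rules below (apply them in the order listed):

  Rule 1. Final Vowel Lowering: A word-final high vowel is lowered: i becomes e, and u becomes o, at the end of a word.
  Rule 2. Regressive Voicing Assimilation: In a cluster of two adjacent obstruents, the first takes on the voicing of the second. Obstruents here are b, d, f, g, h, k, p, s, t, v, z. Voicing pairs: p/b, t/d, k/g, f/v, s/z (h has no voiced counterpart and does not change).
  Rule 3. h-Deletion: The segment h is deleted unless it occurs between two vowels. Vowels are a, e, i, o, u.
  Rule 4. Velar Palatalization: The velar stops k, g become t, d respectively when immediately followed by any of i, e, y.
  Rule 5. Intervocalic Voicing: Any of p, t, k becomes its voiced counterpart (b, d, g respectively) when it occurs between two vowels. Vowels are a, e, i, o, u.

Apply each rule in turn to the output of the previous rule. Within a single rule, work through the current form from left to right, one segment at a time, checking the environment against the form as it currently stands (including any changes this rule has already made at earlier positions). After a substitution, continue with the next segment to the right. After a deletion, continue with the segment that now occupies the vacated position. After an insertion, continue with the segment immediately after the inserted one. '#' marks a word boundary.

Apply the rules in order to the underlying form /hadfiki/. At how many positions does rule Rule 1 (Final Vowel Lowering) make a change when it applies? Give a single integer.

1

Rule 1 Final Vowel Lowering: [hadfiki] → [hadfike]
Rule 2 Regressive Voicing Assimilation: [hadfike] → [hatfike]
Rule 3 h-Deletion: [hatfike] → [atfike]
Rule 4 Velar Palatalization: [atfike] → [atfite]
Rule 5 Intervocalic Voicing: [atfite] → [atfide]
Rule Rule 1 changed 1 position(s).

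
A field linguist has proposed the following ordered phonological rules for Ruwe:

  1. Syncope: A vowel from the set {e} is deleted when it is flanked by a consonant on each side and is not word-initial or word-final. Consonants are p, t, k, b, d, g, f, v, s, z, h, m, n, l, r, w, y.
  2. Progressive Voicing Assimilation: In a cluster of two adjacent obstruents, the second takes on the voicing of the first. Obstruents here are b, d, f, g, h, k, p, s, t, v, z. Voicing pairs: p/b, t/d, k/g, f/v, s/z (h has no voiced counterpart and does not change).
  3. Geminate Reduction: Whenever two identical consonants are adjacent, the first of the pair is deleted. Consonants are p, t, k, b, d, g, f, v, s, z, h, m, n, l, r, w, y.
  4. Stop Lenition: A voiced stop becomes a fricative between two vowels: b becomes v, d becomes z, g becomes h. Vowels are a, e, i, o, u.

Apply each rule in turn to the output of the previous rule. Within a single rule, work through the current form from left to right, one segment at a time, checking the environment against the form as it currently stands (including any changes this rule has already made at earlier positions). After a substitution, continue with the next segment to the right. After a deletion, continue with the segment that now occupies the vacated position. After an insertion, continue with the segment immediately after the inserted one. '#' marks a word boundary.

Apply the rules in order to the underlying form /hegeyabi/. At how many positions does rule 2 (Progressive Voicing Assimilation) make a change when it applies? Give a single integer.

1

1 Syncope: [hegeyabi] → [hgyabi]
2 Progressive Voicing Assimilation: [hgyabi] → [hkyabi]
3 Geminate Reduction: no change — [hkyabi]
4 Stop Lenition: [hkyabi] → [hkyavi]
Rule 2 changed 1 position(s).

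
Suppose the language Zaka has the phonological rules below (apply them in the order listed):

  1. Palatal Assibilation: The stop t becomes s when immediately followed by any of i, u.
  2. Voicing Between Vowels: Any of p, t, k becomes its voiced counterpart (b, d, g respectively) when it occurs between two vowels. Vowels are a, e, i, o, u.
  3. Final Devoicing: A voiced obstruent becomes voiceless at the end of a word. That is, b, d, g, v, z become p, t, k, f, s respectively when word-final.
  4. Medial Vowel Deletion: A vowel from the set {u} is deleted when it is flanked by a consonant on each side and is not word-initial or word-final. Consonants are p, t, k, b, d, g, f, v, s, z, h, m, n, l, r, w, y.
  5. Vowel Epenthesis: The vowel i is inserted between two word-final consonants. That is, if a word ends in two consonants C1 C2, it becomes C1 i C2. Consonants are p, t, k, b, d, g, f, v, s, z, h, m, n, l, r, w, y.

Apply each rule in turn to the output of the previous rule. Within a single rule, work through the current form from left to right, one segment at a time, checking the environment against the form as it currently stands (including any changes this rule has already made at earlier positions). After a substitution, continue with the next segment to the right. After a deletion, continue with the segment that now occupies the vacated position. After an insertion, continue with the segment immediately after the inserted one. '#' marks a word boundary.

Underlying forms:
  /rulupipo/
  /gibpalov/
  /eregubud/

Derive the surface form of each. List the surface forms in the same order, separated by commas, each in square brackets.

[rlbibo], [gibpalof], [eregbit]

/rulupipo/:
  1 Palatal Assibilation: no change — [rulupipo]
  2 Voicing Between Vowels: [rulupipo] → [rulubibo]
  3 Final Devoicing: no change — [rulubibo]
  4 Medial Vowel Deletion: [rulubibo] → [rlbibo]
  5 Vowel Epenthesis: no change — [rlbibo]
/gibpalov/:
  1 Palatal Assibilation: no change — [gibpalov]
  2 Voicing Between Vowels: no change — [gibpalov]
  3 Final Devoicing: [gibpalov] → [gibpalof]
  4 Medial Vowel Deletion: no change — [gibpalof]
  5 Vowel Epenthesis: no change — [gibpalof]
/eregubud/:
  1 Palatal Assibilation: no change — [eregubud]
  2 Voicing Between Vowels: no change — [eregubud]
  3 Final Devoicing: [eregubud] → [eregubut]
  4 Medial Vowel Deletion: [eregubut] → [eregbt]
  5 Vowel Epenthesis: [eregbt] → [eregbit]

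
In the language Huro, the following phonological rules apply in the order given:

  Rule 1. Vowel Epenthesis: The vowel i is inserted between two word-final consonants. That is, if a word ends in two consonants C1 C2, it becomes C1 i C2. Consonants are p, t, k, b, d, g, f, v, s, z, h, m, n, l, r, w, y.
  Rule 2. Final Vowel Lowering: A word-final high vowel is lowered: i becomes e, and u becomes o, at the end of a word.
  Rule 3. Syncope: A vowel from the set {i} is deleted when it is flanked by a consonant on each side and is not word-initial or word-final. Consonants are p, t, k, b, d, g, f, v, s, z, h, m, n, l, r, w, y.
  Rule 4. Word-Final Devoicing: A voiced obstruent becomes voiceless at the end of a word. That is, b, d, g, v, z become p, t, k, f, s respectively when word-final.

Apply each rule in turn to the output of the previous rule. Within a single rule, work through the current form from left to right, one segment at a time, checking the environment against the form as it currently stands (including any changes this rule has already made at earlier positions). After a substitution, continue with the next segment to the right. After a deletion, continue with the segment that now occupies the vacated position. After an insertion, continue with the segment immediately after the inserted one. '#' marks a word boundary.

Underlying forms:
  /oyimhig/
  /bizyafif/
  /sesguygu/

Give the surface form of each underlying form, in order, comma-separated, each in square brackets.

/oyimhig/:
  Rule 1 Vowel Epenthesis: no change — [oyimhig]
  Rule 2 Final Vowel Lowering: no change — [oyimhig]
  Rule 3 Syncope: [oyimhig] → [oymhg]
  Rule 4 Word-Final Devoicing: [oymhg] → [oymhk]
/bizyafif/:
  Rule 1 Vowel Epenthesis: no change — [bizyafif]
  Rule 2 Final Vowel Lowering: no change — [bizyafif]
  Rule 3 Syncope: [bizyafif] → [bzyaff]
  Rule 4 Word-Final Devoicing: no change — [bzyaff]
/sesguygu/:
  Rule 1 Vowel Epenthesis: no change — [sesguygu]
  Rule 2 Final Vowel Lowering: [sesguygu] → [sesguygo]
  Rule 3 Syncope: no change — [sesguygo]
  Rule 4 Word-Final Devoicing: no change — [sesguygo]

[oymhk], [bzyaff], [sesguygo]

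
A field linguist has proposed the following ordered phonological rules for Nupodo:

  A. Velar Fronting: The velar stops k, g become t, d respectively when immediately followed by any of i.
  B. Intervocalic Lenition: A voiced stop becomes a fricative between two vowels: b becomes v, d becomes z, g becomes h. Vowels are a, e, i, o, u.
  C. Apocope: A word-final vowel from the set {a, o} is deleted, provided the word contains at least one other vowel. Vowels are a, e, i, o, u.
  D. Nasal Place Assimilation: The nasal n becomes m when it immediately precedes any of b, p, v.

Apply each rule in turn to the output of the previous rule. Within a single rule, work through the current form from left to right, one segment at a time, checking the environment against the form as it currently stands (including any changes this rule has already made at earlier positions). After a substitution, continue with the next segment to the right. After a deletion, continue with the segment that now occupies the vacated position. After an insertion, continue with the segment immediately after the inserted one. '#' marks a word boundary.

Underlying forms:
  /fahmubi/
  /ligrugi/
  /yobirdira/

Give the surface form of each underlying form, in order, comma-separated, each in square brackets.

/fahmubi/:
  A Velar Fronting: no change — [fahmubi]
  B Intervocalic Lenition: [fahmubi] → [fahmuvi]
  C Apocope: no change — [fahmuvi]
  D Nasal Place Assimilation: no change — [fahmuvi]
/ligrugi/:
  A Velar Fronting: [ligrugi] → [ligrudi]
  B Intervocalic Lenition: [ligrudi] → [ligruzi]
  C Apocope: no change — [ligruzi]
  D Nasal Place Assimilation: no change — [ligruzi]
/yobirdira/:
  A Velar Fronting: no change — [yobirdira]
  B Intervocalic Lenition: [yobirdira] → [yovirdira]
  C Apocope: [yovirdira] → [yovirdir]
  D Nasal Place Assimilation: no change — [yovirdir]

[fahmuvi], [ligruzi], [yovirdir]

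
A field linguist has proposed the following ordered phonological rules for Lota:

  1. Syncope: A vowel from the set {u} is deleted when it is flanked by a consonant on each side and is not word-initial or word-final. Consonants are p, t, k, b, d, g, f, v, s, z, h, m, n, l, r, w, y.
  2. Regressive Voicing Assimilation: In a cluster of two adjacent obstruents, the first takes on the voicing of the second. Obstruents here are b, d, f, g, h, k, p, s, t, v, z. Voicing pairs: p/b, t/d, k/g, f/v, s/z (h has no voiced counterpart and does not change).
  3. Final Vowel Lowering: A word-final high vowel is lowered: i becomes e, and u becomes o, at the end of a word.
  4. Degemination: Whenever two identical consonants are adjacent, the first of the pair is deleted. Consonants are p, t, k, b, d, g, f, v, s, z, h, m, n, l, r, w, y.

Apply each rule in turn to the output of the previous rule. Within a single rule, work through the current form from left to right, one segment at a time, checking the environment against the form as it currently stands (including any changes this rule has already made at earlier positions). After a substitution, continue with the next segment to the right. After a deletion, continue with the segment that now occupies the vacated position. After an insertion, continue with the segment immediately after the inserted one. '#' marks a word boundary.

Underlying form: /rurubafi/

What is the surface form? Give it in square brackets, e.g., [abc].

1 Syncope: [rurubafi] → [rrbafi]
2 Regressive Voicing Assimilation: no change — [rrbafi]
3 Final Vowel Lowering: [rrbafi] → [rrbafe]
4 Degemination: [rrbafe] → [rbafe]

[rbafe]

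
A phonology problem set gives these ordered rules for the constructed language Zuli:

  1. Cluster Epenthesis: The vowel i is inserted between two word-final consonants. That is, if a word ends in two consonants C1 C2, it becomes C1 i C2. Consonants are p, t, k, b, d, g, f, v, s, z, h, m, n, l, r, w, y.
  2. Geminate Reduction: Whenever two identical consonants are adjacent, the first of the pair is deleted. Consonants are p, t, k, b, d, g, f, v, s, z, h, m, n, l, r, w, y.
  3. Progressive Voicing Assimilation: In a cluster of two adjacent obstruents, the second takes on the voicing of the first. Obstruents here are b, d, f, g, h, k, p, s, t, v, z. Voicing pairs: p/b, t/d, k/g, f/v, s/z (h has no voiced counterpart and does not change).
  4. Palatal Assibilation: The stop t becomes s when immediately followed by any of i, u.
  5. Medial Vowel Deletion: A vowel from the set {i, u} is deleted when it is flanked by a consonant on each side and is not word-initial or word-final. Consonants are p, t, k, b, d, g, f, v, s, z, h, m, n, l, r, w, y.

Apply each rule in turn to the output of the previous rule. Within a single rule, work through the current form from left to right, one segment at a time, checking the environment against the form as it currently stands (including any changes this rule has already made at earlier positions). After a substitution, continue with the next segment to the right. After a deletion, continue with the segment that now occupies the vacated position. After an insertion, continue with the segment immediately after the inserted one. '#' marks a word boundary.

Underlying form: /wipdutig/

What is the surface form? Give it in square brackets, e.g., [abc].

1 Cluster Epenthesis: no change — [wipdutig]
2 Geminate Reduction: no change — [wipdutig]
3 Progressive Voicing Assimilation: [wipdutig] → [wiptutig]
4 Palatal Assibilation: [wiptutig] → [wipsusig]
5 Medial Vowel Deletion: [wipsusig] → [wpssg]

[wpssg]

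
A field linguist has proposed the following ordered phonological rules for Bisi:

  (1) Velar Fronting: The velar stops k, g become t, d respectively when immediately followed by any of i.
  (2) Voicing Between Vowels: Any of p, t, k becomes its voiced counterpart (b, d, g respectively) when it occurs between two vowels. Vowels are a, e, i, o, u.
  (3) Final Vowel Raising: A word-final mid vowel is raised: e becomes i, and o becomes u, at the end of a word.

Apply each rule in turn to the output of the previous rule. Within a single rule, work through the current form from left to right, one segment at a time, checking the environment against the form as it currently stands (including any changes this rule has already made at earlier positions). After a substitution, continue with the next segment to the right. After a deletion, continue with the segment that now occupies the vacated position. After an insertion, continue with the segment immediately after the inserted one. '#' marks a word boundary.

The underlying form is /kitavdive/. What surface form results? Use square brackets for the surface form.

[tidavdivi]

(1) Velar Fronting: [kitavdive] → [titavdive]
(2) Voicing Between Vowels: [titavdive] → [tidavdive]
(3) Final Vowel Raising: [tidavdive] → [tidavdivi]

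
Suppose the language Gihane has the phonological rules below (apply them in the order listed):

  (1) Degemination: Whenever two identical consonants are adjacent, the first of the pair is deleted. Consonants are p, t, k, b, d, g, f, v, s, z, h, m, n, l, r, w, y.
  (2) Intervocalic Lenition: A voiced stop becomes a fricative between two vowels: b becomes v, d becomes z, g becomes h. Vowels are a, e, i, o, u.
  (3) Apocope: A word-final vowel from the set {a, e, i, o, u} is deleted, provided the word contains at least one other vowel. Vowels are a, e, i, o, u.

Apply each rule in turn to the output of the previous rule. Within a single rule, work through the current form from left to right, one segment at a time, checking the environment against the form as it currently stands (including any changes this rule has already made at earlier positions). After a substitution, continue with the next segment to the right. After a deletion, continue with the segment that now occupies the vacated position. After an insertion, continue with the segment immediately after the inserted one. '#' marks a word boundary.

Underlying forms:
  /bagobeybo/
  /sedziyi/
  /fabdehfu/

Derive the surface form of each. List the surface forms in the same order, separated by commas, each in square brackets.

/bagobeybo/:
  (1) Degemination: no change — [bagobeybo]
  (2) Intervocalic Lenition: [bagobeybo] → [bahoveybo]
  (3) Apocope: [bahoveybo] → [bahoveyb]
/sedziyi/:
  (1) Degemination: no change — [sedziyi]
  (2) Intervocalic Lenition: no change — [sedziyi]
  (3) Apocope: [sedziyi] → [sedziy]
/fabdehfu/:
  (1) Degemination: no change — [fabdehfu]
  (2) Intervocalic Lenition: no change — [fabdehfu]
  (3) Apocope: [fabdehfu] → [fabdehf]

[bahoveyb], [sedziy], [fabdehf]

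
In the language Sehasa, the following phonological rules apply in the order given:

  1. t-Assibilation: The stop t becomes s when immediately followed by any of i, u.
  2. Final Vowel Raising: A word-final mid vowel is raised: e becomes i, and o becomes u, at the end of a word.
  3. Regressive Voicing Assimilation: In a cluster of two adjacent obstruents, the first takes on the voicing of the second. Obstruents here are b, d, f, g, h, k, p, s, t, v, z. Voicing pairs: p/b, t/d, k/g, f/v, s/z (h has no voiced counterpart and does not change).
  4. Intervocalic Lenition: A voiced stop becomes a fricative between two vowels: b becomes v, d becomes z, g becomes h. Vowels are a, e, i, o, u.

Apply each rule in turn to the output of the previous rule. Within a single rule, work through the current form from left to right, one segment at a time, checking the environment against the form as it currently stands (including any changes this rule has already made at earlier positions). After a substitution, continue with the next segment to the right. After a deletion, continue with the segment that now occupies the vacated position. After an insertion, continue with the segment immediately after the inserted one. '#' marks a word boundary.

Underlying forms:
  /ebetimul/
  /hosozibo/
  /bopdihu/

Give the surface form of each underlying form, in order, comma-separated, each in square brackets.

/ebetimul/:
  1 t-Assibilation: [ebetimul] → [ebesimul]
  2 Final Vowel Raising: no change — [ebesimul]
  3 Regressive Voicing Assimilation: no change — [ebesimul]
  4 Intervocalic Lenition: [ebesimul] → [evesimul]
/hosozibo/:
  1 t-Assibilation: no change — [hosozibo]
  2 Final Vowel Raising: [hosozibo] → [hosozibu]
  3 Regressive Voicing Assimilation: no change — [hosozibu]
  4 Intervocalic Lenition: [hosozibu] → [hosozivu]
/bopdihu/:
  1 t-Assibilation: no change — [bopdihu]
  2 Final Vowel Raising: no change — [bopdihu]
  3 Regressive Voicing Assimilation: [bopdihu] → [bobdihu]
  4 Intervocalic Lenition: no change — [bobdihu]

[evesimul], [hosozivu], [bobdihu]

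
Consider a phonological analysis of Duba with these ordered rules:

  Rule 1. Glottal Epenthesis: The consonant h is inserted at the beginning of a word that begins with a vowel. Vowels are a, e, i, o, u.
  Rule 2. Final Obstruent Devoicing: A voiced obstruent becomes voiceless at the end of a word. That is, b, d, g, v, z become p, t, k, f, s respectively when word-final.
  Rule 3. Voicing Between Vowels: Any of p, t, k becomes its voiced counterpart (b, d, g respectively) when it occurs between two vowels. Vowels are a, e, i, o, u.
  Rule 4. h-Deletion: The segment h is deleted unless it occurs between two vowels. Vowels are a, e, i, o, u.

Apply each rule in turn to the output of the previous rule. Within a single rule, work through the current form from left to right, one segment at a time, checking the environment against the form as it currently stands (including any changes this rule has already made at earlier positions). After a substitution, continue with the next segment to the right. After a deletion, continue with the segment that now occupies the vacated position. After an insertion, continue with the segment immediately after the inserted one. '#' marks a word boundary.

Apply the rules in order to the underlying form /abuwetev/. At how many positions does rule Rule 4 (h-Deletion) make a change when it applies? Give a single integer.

Rule 1 Glottal Epenthesis: [abuwetev] → [habuwetev]
Rule 2 Final Obstruent Devoicing: [habuwetev] → [habuwetef]
Rule 3 Voicing Between Vowels: [habuwetef] → [habuwedef]
Rule 4 h-Deletion: [habuwedef] → [abuwedef]
Rule Rule 4 changed 1 position(s).

1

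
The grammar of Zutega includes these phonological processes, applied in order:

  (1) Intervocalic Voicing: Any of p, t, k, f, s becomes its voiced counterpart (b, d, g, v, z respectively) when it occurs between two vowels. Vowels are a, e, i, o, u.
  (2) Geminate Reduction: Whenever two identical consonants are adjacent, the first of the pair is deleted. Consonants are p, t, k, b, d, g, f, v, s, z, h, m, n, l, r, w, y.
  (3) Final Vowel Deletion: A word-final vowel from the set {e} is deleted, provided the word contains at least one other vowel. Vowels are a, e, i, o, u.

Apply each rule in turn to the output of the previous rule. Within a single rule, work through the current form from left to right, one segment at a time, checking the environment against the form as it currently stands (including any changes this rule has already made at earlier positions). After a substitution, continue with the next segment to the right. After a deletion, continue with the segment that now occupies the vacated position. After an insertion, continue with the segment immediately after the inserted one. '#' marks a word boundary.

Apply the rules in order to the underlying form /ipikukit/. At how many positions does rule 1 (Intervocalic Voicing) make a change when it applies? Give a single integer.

3

(1) Intervocalic Voicing: [ipikukit] → [ibigugit]
(2) Geminate Reduction: no change — [ibigugit]
(3) Final Vowel Deletion: no change — [ibigugit]
Rule 1 changed 3 position(s).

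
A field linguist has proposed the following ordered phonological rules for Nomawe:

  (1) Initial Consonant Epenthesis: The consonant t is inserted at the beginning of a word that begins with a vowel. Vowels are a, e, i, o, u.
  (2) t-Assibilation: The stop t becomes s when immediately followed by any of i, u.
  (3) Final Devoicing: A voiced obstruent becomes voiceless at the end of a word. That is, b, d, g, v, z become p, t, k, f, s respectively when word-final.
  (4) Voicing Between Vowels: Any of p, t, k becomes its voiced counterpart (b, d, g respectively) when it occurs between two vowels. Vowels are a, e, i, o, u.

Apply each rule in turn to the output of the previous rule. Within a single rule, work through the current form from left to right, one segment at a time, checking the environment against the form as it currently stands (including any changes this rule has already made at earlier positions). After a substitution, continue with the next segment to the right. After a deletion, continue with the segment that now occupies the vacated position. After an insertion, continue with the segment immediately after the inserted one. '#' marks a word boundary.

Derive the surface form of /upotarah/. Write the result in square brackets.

(1) Initial Consonant Epenthesis: [upotarah] → [tupotarah]
(2) t-Assibilation: [tupotarah] → [supotarah]
(3) Final Devoicing: no change — [supotarah]
(4) Voicing Between Vowels: [supotarah] → [subodarah]

[subodarah]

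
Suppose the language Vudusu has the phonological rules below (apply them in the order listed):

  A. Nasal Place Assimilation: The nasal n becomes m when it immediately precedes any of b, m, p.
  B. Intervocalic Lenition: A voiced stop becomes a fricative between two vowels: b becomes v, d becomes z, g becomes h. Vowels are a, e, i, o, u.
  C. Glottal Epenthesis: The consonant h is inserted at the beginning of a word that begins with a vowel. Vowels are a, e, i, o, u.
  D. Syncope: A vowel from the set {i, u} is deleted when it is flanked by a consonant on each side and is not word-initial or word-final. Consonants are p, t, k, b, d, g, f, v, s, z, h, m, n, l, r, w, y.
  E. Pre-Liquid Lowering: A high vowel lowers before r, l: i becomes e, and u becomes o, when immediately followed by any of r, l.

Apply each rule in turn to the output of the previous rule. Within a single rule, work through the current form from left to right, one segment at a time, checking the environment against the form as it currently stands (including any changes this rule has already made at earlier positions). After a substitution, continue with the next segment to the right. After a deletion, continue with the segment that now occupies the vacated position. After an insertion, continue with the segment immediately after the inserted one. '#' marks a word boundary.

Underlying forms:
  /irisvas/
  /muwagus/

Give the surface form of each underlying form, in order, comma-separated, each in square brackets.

/irisvas/:
  A Nasal Place Assimilation: no change — [irisvas]
  B Intervocalic Lenition: no change — [irisvas]
  C Glottal Epenthesis: [irisvas] → [hirisvas]
  D Syncope: [hirisvas] → [hrsvas]
  E Pre-Liquid Lowering: no change — [hrsvas]
/muwagus/:
  A Nasal Place Assimilation: no change — [muwagus]
  B Intervocalic Lenition: [muwagus] → [muwahus]
  C Glottal Epenthesis: no change — [muwahus]
  D Syncope: [muwahus] → [mwahs]
  E Pre-Liquid Lowering: no change — [mwahs]

[hrsvas], [mwahs]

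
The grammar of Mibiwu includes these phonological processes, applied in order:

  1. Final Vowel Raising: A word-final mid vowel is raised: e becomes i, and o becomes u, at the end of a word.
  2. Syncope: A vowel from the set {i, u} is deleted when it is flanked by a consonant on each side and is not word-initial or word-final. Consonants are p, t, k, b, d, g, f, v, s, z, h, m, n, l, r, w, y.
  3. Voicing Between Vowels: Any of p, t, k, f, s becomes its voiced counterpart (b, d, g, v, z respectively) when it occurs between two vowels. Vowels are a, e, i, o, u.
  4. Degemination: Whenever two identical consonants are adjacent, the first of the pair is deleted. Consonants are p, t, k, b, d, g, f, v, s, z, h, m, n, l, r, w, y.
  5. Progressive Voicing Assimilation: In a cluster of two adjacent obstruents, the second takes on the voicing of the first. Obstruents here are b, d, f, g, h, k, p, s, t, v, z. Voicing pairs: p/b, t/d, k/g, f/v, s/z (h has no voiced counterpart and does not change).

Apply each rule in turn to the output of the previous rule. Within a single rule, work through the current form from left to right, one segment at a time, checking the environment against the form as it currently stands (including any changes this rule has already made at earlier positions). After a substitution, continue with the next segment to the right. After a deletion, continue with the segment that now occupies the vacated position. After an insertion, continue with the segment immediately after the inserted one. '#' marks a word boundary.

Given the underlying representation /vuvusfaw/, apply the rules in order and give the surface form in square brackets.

[vzvaw]

1 Final Vowel Raising: no change — [vuvusfaw]
2 Syncope: [vuvusfaw] → [vvsfaw]
3 Voicing Between Vowels: no change — [vvsfaw]
4 Degemination: [vvsfaw] → [vsfaw]
5 Progressive Voicing Assimilation: [vsfaw] → [vzvaw]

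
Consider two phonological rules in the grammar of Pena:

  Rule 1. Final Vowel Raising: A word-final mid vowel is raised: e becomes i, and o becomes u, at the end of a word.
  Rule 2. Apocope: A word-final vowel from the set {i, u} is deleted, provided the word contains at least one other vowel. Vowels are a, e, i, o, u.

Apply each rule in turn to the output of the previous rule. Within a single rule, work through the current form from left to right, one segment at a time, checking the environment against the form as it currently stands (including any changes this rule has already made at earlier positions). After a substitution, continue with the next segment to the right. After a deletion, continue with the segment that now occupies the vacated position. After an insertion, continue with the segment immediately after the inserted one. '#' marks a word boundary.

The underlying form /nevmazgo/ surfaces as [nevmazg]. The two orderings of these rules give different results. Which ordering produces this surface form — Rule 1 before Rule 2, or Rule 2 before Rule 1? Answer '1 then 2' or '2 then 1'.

1 then 2

Order 1 then 2:
  1 Final Vowel Raising: [nevmazgo] → [nevmazgu]
  2 Apocope: [nevmazgu] → [nevmazg]
  result: [nevmazg]
Order 2 then 1:
  2 Apocope: no change — [nevmazgo]
  1 Final Vowel Raising: [nevmazgo] → [nevmazgu]
  result: [nevmazgu]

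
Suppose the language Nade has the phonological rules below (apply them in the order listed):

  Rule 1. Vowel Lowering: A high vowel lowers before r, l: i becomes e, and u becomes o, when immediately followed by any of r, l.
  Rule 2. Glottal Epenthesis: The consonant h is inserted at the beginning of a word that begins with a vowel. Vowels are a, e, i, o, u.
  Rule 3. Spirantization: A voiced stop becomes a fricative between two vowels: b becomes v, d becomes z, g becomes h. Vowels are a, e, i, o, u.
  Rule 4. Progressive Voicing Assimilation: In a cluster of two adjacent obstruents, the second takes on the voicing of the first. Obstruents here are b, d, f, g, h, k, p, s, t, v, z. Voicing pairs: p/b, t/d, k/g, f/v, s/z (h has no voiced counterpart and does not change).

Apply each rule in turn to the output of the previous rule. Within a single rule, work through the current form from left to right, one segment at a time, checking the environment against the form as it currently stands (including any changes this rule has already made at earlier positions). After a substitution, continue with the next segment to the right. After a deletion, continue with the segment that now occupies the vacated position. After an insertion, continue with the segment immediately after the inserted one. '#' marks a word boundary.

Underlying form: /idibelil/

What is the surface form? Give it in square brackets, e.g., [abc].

Rule 1 Vowel Lowering: [idibelil] → [idibelel]
Rule 2 Glottal Epenthesis: [idibelel] → [hidibelel]
Rule 3 Spirantization: [hidibelel] → [hizivelel]
Rule 4 Progressive Voicing Assimilation: no change — [hizivelel]

[hizivelel]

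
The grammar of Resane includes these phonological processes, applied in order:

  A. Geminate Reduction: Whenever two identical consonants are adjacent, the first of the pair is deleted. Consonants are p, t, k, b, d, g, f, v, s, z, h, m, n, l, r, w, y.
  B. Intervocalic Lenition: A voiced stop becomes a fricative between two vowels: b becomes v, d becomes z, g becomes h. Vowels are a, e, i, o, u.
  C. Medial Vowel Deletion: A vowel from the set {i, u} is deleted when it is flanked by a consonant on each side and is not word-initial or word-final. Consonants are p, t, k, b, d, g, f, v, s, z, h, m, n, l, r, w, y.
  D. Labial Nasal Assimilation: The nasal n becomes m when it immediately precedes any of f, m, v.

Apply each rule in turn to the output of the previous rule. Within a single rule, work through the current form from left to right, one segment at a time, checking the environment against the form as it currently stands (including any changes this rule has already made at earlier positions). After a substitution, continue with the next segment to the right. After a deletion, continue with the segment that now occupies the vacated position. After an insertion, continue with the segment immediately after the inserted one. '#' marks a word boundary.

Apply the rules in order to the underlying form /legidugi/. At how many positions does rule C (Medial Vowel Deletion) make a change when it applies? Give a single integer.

2

A Geminate Reduction: no change — [legidugi]
B Intervocalic Lenition: [legidugi] → [lehizuhi]
C Medial Vowel Deletion: [lehizuhi] → [lehzhi]
D Labial Nasal Assimilation: no change — [lehzhi]
Rule C changed 2 position(s).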